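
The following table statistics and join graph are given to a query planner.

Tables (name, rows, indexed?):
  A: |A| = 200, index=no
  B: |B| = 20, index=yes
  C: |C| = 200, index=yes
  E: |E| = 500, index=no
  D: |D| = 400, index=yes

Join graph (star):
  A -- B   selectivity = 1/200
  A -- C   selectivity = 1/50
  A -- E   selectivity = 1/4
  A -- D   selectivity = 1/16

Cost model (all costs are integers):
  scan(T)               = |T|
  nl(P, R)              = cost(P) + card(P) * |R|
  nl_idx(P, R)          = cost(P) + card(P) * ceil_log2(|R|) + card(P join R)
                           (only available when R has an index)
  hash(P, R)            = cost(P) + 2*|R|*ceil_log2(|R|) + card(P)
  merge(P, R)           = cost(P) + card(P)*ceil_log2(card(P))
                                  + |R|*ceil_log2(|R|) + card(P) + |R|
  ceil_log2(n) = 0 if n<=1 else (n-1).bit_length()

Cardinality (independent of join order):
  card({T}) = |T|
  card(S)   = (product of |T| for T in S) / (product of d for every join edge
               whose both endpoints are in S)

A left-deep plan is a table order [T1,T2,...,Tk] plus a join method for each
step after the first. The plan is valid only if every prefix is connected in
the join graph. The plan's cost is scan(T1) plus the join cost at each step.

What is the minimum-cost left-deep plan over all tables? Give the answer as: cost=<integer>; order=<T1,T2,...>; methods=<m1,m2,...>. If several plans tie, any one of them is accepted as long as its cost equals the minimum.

Selinger DP (subsets sized 1..n):
  {A}: scan cost=200, card=200
  {B}: scan cost=20, card=20
  {C}: scan cost=200, card=200
  {E}: scan cost=500, card=500
  {D}: scan cost=400, card=400
  {AB}: card=20; try (B,hash)→600, (B,nl_idx)→1220, (A,merge)→1940, (B,merge)→2120, (A,hash)→3240, (A,nl)→4020 …(+1); best=600 via (B,hash)
  {AC}: card=800; try (C,nl_idx)→2600, (C,hash)→3600, (A,hash)→3600, (C,merge)→3800, (A,merge)→3800, (C,nl)→40200 …(+1); best=2600 via (C,nl_idx)
  {AE}: card=25000; try (A,hash)→4200, (E,merge)→7000, (A,merge)→7300, (E,hash)→9400, (E,nl)→100200, (A,nl)→100500; best=4200 via (A,hash)
  {AD}: card=5000; try (A,hash)→4000, (D,merge)→6000, (A,merge)→6200, (D,nl_idx)→7000, (D,hash)→7600, (D,nl)→80200 …(+1); best=4000 via (A,hash)
  {ABC}: card=80; try (C,nl_idx)→840, (C,merge)→2520, (B,hash)→3600, (C,hash)→3820, (C,nl)→4600, (B,nl_idx)→6680 …(+2); best=840 via (C,nl_idx)
  {ABE}: card=2500; try (E,merge)→5720, (E,hash)→9620, (E,nl)→10600, (B,hash)→29400, (B,nl_idx)→131700, (B,merge)→404320 …(+1); best=5720 via (E,merge)
  {ABD}: card=500; try (D,nl_idx)→1280, (D,merge)→4720, (D,hash)→7820, (D,nl)→8600, (B,hash)→9200, (B,nl_idx)→29500 …(+2); best=1280 via (D,nl_idx)
  {ACE}: card=100000; try (E,hash)→12400, (E,merge)→16400, (C,hash)→32400, (C,nl_idx)→304200, (E,nl)→402600, (C,merge)→406000 …(+1); best=12400 via (E,hash)
  {ACD}: card=20000; try (D,hash)→10600, (C,hash)→12200, (D,merge)→15400, (D,nl_idx)→29800, (C,nl_idx)→64000, (C,merge)→75800 …(+2); best=10600 via (D,hash)
  {ADE}: card=625000; try (E,hash)→18000, (D,hash)→36400, (E,merge)→79000, (D,merge)→408200, (D,nl_idx)→854200, (E,nl)→2504000 …(+1); best=18000 via (E,hash)
  {ABCE}: card=10000; try (E,merge)→6480, (E,hash)→9920, (C,hash)→11420, (C,nl_idx)→35720, (C,merge)→40020, (E,nl)→40840 …(+5); best=6480 via (E,merge)
  {ABCD}: card=2000; try (D,nl_idx)→3560, (C,hash)→4980, (D,merge)→5480, (C,nl_idx)→7280, (C,merge)→8080, (D,hash)→8120 …(+6); best=3560 via (D,nl_idx)
  {ABDE}: card=62500; try (E,hash)→10780, (E,merge)→11280, (D,hash)→15420, (D,merge)→42220, (D,nl_idx)→90720, (E,nl)→251280 …(+5); best=10780 via (E,hash)
  {ACDE}: card=2500000; try (E,hash)→39600, (D,hash)→119600, (E,merge)→335600, (C,hash)→646200, (D,merge)→1816400, (D,nl_idx)→3412400 …(+5); best=39600 via (E,hash)
  {ABCDE}: card=250000; try (E,hash)→14560, (D,hash)→23680, (E,merge)→32560, (C,hash)→76480, (D,merge)→160480, (D,nl_idx)→346480 …(+9); best=14560 via (E,hash)

cost=14560; order=A,B,C,D,E; methods=hash,nl_idx,nl_idx,hash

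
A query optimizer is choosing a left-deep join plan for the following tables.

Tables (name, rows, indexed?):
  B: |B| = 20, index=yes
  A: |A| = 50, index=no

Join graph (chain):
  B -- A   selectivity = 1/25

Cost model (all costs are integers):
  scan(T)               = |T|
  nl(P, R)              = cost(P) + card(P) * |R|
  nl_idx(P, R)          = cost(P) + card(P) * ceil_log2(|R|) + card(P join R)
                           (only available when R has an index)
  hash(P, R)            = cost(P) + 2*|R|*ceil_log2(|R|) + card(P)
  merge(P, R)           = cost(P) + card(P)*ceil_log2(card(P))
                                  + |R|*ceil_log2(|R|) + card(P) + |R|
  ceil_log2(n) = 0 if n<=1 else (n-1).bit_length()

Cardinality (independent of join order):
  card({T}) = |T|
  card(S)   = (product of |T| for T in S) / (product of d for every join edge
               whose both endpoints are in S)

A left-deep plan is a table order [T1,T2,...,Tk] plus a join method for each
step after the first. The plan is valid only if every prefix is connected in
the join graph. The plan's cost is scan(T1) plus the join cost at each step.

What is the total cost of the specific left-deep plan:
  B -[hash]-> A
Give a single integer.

640

step 1: scan B: cost=20, card=20
step 2: join A via hash
    card(P join A) = 20*50/(25) = 40
    cost = 20 + 2*50*6 + 20 = 640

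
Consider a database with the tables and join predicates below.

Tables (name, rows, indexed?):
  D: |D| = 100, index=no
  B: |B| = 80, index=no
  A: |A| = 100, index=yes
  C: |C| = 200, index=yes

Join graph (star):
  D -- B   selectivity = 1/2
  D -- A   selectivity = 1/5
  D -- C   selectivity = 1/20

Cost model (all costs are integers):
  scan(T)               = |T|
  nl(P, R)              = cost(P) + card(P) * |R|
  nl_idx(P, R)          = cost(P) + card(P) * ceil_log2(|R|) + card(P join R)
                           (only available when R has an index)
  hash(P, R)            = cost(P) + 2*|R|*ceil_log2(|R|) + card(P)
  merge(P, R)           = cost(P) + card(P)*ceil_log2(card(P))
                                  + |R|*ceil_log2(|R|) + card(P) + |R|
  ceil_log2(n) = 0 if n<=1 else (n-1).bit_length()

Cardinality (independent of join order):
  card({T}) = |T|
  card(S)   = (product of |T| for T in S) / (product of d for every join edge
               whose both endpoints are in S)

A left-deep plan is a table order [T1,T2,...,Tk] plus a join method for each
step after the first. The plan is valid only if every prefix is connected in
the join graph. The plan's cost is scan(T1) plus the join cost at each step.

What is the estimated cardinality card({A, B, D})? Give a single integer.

Tables in S: A(100), B(80), D(100)
Edges inside S: D-B(d=2), D-A(d=5)
numerator = 100 * 80 * 100 = 800000
denominator = 2 * 5 = 10
card(S) = 800000 / 10 = 80000

80000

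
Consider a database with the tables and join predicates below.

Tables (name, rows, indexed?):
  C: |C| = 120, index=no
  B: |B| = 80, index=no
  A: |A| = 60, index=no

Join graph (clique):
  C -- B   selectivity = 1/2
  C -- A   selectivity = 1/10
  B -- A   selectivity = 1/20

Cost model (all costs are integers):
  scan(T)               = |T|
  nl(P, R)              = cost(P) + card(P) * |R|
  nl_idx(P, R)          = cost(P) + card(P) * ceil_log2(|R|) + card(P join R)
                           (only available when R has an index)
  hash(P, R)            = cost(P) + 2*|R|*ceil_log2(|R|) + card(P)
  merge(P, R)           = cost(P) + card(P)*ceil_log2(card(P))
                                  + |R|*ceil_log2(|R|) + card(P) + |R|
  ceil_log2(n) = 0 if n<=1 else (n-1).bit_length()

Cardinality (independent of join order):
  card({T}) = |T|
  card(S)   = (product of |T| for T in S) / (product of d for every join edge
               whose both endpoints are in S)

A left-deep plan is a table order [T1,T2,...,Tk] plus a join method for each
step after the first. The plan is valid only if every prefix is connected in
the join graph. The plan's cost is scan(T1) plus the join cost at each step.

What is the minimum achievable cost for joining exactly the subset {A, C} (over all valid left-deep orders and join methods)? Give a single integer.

960

Selinger DP over subsets of {A,C}:
  {C}: scan cost=120, card=120
  {A}: scan cost=60, card=60
  {AC}: card=720; try (A,hash)→960, (C,merge)→1440, (A,merge)→1500, (C,hash)→1800, (C,nl)→7260, (A,nl)→7320; best=960 via (A,hash)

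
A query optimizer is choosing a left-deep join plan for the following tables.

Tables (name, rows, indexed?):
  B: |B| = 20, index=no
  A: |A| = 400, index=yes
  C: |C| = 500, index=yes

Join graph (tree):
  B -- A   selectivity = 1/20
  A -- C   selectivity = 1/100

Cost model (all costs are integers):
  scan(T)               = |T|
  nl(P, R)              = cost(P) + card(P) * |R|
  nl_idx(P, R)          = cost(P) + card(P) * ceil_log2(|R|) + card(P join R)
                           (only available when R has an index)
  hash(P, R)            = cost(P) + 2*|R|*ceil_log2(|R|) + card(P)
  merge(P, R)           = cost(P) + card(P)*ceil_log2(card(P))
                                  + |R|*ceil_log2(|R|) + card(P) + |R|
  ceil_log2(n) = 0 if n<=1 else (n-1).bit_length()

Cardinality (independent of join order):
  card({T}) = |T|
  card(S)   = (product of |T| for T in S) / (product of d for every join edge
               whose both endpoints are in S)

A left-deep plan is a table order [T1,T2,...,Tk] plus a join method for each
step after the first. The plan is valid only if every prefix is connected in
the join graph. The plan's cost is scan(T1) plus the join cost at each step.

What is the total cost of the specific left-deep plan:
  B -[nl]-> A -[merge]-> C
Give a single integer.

17020

step 1: scan B: cost=20, card=20
step 2: join A via nl
    card(P join A) = 20*400/(20) = 400
    cost = 20 + 20*400 = 8020
step 3: join C via merge
    card(P join C) = 400*500/(100) = 2000
    cost = 8020 + 400*9 + 500*9 + 400 + 500 = 17020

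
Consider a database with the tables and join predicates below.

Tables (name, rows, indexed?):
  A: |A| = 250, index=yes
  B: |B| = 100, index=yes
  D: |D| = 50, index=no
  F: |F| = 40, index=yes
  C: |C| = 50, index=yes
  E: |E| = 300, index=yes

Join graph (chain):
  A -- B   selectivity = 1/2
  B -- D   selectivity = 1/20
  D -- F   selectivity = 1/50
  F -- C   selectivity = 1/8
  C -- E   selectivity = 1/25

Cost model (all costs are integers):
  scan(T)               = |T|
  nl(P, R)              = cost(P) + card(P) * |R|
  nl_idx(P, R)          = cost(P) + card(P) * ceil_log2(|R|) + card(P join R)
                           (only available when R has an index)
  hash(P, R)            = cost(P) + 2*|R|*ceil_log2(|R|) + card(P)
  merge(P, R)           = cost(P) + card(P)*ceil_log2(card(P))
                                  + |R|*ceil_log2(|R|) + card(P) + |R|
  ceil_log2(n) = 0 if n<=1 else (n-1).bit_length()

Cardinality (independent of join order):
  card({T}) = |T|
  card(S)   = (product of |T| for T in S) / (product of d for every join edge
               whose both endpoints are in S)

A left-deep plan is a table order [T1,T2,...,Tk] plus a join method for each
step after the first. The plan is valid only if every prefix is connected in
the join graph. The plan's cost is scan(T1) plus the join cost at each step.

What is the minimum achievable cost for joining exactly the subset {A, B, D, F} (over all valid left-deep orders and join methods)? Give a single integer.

Selinger DP over subsets of {A,B,D,F}:
  {A}: scan cost=250, card=250
  {B}: scan cost=100, card=100
  {D}: scan cost=50, card=50
  {F}: scan cost=40, card=40
  {AB}: card=12500; try (B,hash)→1900, (A,merge)→3150, (B,merge)→3300, (A,hash)→4200, (A,nl_idx)→13400, (B,nl_idx)→14500 …(+2); best=1900 via (B,hash)
  {BD}: card=250; try (B,nl_idx)→650, (D,hash)→800, (B,merge)→1200, (D,merge)→1250, (B,hash)→1500, (B,nl)→5050 …(+1); best=650 via (B,nl_idx)
  {DF}: card=40; try (F,nl_idx)→390, (F,hash)→580, (D,merge)→670, (F,merge)→680, (D,hash)→680, (D,nl)→2040 …(+1); best=390 via (F,nl_idx)
  {ABD}: card=31250; try (A,hash)→4900, (A,merge)→5150, (D,hash)→15000, (A,nl_idx)→33900, (A,nl)→63150, (D,merge)→189750 …(+1); best=4900 via (A,hash)
  {BDF}: card=200; try (B,nl_idx)→870, (F,hash)→1380, (B,merge)→1470, (B,hash)→1830, (F,nl_idx)→2350, (F,merge)→3180 …(+2); best=870 via (B,nl_idx)
  {ABDF}: card=25000; try (A,merge)→4920, (A,hash)→5070, (A,nl_idx)→27470, (F,hash)→36630, (A,nl)→50870, (F,nl_idx)→217400 …(+2); best=4920 via (A,merge)

4920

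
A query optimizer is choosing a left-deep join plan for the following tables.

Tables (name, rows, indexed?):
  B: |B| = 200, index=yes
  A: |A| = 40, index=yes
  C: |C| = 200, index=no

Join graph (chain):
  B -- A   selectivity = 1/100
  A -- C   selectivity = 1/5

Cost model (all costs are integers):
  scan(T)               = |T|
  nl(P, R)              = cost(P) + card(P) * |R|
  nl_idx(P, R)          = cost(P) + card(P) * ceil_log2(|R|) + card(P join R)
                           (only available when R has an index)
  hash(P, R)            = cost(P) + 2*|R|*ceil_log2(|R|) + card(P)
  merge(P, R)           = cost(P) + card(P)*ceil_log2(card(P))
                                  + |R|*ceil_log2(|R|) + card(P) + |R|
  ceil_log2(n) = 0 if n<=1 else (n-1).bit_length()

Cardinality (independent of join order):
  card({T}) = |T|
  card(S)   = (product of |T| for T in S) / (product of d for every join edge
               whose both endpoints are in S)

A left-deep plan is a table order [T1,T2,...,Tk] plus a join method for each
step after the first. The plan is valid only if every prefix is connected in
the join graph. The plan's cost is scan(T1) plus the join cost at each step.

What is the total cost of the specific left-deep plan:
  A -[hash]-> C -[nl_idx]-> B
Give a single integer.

step 1: scan A: cost=40, card=40
step 2: join C via hash
    card(P join C) = 40*200/(5) = 1600
    cost = 40 + 2*200*8 + 40 = 3280
step 3: join B via nl_idx
    card(P join B) = 1600*200/(100) = 3200
    cost = 3280 + 1600*8 + 3200 = 19280

19280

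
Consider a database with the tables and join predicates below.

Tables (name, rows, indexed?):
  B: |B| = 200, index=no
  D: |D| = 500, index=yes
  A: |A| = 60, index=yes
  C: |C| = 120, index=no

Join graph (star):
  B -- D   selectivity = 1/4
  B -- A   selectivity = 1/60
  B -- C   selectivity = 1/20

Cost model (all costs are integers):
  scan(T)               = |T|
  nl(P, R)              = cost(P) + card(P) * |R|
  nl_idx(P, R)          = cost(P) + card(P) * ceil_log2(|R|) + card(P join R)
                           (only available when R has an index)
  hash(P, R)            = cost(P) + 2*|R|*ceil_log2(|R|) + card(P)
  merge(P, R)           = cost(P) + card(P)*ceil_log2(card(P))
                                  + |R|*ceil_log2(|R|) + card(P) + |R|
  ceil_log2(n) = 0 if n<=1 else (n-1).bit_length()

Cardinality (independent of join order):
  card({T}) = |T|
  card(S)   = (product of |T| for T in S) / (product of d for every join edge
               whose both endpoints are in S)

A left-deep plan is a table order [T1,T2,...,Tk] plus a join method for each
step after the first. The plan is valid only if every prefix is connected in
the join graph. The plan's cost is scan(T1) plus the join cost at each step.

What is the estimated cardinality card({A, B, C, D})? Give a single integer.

Tables in S: A(60), B(200), C(120), D(500)
Edges inside S: B-D(d=4), B-A(d=60), B-C(d=20)
numerator = 60 * 200 * 120 * 500 = 720000000
denominator = 4 * 60 * 20 = 4800
card(S) = 720000000 / 4800 = 150000

150000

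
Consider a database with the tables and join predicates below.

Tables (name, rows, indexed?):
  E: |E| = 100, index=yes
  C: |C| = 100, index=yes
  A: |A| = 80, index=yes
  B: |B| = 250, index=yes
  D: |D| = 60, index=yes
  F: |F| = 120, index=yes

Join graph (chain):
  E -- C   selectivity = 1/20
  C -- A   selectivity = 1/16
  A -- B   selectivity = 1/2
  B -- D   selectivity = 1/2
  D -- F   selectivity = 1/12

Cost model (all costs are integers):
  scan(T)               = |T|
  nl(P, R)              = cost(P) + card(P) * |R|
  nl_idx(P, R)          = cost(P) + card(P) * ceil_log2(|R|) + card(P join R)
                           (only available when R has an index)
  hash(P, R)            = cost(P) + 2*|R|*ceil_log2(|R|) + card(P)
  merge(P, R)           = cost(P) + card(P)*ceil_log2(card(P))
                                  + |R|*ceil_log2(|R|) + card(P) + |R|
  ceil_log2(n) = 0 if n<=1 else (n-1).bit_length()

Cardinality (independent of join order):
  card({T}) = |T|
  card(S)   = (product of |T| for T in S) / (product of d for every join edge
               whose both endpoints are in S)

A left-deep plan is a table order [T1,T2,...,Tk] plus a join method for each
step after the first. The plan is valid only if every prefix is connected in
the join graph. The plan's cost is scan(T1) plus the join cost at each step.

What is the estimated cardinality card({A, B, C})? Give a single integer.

62500

Tables in S: A(80), B(250), C(100)
Edges inside S: C-A(d=16), A-B(d=2)
numerator = 80 * 250 * 100 = 2000000
denominator = 16 * 2 = 32
card(S) = 2000000 / 32 = 62500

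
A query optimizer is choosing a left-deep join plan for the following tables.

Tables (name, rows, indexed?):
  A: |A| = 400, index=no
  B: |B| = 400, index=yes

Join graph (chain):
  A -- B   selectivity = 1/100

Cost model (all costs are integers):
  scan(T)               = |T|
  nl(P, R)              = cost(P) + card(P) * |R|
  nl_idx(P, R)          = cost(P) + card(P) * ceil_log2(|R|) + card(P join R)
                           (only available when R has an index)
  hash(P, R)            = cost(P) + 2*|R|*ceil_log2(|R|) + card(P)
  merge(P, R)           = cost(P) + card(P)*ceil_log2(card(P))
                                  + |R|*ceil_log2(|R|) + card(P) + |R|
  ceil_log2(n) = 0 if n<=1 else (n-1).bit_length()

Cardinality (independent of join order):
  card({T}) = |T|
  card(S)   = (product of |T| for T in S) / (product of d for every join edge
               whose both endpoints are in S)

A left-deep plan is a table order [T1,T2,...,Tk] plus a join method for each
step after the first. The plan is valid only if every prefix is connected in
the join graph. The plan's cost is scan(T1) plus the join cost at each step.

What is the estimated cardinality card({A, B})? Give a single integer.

1600

Tables in S: A(400), B(400)
Edges inside S: A-B(d=100)
numerator = 400 * 400 = 160000
denominator = 100 = 100
card(S) = 160000 / 100 = 1600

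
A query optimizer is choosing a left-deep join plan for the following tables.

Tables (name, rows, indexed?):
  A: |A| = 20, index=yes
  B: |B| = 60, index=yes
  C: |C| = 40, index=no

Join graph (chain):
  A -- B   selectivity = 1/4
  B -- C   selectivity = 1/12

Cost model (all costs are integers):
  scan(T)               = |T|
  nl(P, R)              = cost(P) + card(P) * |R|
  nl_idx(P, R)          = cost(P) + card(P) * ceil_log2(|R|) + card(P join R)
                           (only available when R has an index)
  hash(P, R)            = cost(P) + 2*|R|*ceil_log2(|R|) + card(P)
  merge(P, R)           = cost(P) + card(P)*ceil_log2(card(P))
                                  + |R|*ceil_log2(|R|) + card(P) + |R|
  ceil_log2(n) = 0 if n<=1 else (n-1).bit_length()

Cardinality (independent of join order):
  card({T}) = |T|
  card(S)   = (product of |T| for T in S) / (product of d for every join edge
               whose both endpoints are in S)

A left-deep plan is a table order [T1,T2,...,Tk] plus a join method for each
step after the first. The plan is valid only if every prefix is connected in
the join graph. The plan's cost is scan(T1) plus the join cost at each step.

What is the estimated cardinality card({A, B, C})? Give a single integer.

1000

Tables in S: A(20), B(60), C(40)
Edges inside S: A-B(d=4), B-C(d=12)
numerator = 20 * 60 * 40 = 48000
denominator = 4 * 12 = 48
card(S) = 48000 / 48 = 1000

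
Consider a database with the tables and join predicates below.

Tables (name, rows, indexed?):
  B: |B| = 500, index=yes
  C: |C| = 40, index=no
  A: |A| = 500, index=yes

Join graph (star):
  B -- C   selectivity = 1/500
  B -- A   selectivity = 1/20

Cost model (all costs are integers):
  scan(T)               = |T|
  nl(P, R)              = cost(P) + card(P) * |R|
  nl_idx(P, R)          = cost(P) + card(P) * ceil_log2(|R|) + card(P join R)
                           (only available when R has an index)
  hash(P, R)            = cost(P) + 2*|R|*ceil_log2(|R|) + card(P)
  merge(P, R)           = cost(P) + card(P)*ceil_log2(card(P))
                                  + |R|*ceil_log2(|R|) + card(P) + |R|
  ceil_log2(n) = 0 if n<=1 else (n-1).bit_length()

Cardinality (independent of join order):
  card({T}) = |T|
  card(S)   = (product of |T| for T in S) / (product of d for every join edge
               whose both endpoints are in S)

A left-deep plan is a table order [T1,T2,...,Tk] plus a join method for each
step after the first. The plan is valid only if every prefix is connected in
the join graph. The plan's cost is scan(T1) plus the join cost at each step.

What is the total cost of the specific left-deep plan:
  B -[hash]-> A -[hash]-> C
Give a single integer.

step 1: scan B: cost=500, card=500
step 2: join A via hash
    card(P join A) = 500*500/(20) = 12500
    cost = 500 + 2*500*9 + 500 = 10000
step 3: join C via hash
    card(P join C) = 12500*40/(500) = 1000
    cost = 10000 + 2*40*6 + 12500 = 22980

22980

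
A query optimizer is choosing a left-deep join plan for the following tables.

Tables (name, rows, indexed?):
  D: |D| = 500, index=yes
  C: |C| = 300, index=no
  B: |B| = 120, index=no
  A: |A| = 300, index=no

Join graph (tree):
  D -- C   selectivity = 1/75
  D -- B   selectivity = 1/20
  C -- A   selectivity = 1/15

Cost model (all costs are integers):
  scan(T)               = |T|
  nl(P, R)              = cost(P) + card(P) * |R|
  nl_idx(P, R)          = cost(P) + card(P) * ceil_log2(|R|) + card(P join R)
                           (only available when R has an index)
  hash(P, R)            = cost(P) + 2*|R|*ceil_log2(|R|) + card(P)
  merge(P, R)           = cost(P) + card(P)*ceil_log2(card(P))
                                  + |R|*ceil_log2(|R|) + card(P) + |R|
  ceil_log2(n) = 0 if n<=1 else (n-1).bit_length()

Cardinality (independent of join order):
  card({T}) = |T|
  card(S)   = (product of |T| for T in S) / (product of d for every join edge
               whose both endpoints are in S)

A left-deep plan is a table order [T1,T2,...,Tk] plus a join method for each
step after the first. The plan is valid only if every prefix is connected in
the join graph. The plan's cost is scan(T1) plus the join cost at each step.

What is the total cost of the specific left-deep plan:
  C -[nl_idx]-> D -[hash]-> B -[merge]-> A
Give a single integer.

step 1: scan C: cost=300, card=300
step 2: join D via nl_idx
    card(P join D) = 300*500/(75) = 2000
    cost = 300 + 300*9 + 2000 = 5000
step 3: join B via hash
    card(P join B) = 2000*120/(20) = 12000
    cost = 5000 + 2*120*7 + 2000 = 8680
step 4: join A via merge
    card(P join A) = 12000*300/(15) = 240000
    cost = 8680 + 12000*14 + 300*9 + 12000 + 300 = 191680

191680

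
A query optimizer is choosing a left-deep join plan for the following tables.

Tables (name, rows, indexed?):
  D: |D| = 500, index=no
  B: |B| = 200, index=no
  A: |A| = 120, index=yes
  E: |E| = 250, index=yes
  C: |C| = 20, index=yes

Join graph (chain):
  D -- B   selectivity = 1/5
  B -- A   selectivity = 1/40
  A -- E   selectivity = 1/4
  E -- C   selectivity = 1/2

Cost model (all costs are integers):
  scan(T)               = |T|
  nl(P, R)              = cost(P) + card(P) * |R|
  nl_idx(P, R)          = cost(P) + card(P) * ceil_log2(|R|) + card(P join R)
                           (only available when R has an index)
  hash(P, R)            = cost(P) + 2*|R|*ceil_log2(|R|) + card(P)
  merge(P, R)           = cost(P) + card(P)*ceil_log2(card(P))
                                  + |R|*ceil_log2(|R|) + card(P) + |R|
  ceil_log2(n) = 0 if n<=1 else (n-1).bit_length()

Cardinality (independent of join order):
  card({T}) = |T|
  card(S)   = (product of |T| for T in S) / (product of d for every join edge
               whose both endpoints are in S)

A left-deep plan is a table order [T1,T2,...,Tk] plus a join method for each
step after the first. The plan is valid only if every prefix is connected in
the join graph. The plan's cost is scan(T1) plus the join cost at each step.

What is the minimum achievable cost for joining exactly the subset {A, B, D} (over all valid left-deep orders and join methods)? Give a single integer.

11680

Selinger DP over subsets of {A,B,D}:
  {D}: scan cost=500, card=500
  {B}: scan cost=200, card=200
  {A}: scan cost=120, card=120
  {BD}: card=20000; try (B,hash)→4200, (D,merge)→7000, (B,merge)→7300, (D,hash)→9400, (D,nl)→100200, (B,nl)→100500; best=4200 via (B,hash)
  {AB}: card=600; try (A,hash)→2080, (A,nl_idx)→2200, (B,merge)→2880, (A,merge)→2960, (B,hash)→3440, (B,nl)→24120 …(+1); best=2080 via (A,hash)
  {ABD}: card=60000; try (D,hash)→11680, (D,merge)→13680, (A,hash)→25880, (A,nl_idx)→204200, (D,nl)→302080, (A,merge)→325160 …(+1); best=11680 via (D,hash)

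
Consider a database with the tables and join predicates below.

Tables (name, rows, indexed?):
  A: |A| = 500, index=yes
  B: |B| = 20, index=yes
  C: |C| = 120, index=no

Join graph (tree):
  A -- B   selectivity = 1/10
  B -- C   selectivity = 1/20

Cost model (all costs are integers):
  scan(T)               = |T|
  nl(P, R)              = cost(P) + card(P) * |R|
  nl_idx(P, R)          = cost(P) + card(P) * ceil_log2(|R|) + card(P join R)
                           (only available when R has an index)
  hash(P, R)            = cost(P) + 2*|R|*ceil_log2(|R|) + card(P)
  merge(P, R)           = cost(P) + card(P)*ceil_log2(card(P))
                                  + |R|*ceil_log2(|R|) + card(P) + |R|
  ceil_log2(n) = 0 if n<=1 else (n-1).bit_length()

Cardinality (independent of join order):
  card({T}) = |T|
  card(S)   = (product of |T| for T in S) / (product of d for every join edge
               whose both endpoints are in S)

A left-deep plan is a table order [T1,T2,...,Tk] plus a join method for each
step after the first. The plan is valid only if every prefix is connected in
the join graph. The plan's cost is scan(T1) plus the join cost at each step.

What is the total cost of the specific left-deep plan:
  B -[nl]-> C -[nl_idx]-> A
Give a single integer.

9500

step 1: scan B: cost=20, card=20
step 2: join C via nl
    card(P join C) = 20*120/(20) = 120
    cost = 20 + 20*120 = 2420
step 3: join A via nl_idx
    card(P join A) = 120*500/(10) = 6000
    cost = 2420 + 120*9 + 6000 = 9500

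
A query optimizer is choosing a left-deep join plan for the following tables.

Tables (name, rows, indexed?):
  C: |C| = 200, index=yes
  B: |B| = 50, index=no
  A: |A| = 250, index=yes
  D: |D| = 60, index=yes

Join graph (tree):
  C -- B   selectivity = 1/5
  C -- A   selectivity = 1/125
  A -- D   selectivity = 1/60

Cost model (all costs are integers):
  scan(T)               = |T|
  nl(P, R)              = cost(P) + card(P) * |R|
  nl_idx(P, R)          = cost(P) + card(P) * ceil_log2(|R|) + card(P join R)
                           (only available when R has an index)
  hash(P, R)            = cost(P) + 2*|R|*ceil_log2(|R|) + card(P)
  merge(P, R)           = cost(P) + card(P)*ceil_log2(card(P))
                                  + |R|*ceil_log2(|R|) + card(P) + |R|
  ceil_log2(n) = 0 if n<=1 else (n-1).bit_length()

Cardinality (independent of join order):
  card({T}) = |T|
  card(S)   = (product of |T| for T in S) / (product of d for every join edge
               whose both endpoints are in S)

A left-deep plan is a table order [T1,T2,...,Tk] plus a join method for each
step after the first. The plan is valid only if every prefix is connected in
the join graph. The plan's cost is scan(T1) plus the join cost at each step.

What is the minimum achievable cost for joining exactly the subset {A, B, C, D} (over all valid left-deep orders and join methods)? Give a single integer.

4190

Selinger DP over subsets of {A,B,C,D}:
  {C}: scan cost=200, card=200
  {B}: scan cost=50, card=50
  {A}: scan cost=250, card=250
  {D}: scan cost=60, card=60
  {BC}: card=2000; try (B,hash)→1000, (C,merge)→2200, (B,merge)→2350, (C,nl_idx)→2450, (C,hash)→3300, (C,nl)→10050 …(+1); best=1000 via (B,hash)
  {AC}: card=400; try (A,nl_idx)→2200, (C,nl_idx)→2650, (C,hash)→3700, (A,merge)→4250, (C,merge)→4300, (A,hash)→4400 …(+2); best=2200 via (A,nl_idx)
  {AD}: card=250; try (A,nl_idx)→790, (D,hash)→1220, (D,nl_idx)→2000, (A,merge)→2730, (D,merge)→2920, (A,hash)→4120 …(+2); best=790 via (A,nl_idx)
  {ABC}: card=4000; try (B,hash)→3200, (B,merge)→6550, (A,hash)→7000, (A,nl_idx)→21000, (B,nl)→22200, (A,merge)→27250 …(+1); best=3200 via (B,hash)
  {ACD}: card=400; try (C,nl_idx)→3190, (D,hash)→3320, (C,hash)→4240, (C,merge)→4840, (D,nl_idx)→5000, (D,merge)→6620 …(+2); best=3190 via (C,nl_idx)
  {ABCD}: card=4000; try (B,hash)→4190, (B,merge)→7540, (D,hash)→7920, (B,nl)→23190, (D,nl_idx)→31200, (D,merge)→55620 …(+1); best=4190 via (B,hash)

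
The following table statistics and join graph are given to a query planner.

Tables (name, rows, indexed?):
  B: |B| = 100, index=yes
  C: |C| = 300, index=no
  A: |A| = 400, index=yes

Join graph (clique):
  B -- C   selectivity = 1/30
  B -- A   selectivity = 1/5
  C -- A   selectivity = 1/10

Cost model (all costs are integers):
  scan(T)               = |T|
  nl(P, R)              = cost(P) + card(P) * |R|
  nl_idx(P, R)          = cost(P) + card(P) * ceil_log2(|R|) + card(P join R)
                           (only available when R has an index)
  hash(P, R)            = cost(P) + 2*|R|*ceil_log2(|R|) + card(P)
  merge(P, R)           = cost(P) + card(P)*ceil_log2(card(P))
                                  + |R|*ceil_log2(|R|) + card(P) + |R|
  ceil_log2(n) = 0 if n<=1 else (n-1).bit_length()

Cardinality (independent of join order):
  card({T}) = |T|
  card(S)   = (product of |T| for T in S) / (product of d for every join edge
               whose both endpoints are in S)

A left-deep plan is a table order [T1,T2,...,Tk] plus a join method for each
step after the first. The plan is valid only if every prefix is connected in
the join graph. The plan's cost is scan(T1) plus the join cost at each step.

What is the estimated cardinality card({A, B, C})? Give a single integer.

8000

Tables in S: A(400), B(100), C(300)
Edges inside S: B-C(d=30), B-A(d=5), C-A(d=10)
numerator = 400 * 100 * 300 = 12000000
denominator = 30 * 5 * 10 = 1500
card(S) = 12000000 / 1500 = 8000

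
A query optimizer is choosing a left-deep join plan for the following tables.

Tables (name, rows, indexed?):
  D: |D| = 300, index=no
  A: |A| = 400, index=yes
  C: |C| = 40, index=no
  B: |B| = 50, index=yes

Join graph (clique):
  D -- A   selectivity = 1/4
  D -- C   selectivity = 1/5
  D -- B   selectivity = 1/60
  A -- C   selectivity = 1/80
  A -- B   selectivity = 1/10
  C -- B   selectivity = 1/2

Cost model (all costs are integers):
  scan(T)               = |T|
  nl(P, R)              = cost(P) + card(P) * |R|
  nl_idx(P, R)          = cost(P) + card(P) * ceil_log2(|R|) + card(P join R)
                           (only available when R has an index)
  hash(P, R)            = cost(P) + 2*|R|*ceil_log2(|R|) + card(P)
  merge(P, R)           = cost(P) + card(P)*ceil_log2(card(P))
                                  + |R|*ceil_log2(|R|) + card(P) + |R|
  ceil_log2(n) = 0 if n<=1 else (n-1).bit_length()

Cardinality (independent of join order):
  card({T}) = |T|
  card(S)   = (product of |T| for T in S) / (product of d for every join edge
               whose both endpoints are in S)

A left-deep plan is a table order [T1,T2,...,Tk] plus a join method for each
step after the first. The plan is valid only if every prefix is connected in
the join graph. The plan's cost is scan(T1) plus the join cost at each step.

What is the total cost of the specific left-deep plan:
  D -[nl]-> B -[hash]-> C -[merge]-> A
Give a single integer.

step 1: scan D: cost=300, card=300
step 2: join B via nl
    card(P join B) = 300*50/(60) = 250
    cost = 300 + 300*50 = 15300
step 3: join C via hash
    card(P join C) = 250*40/(5*2) = 1000
    cost = 15300 + 2*40*6 + 250 = 16030
step 4: join A via merge
    card(P join A) = 1000*400/(4*80*10) = 125
    cost = 16030 + 1000*10 + 400*9 + 1000 + 400 = 31030

31030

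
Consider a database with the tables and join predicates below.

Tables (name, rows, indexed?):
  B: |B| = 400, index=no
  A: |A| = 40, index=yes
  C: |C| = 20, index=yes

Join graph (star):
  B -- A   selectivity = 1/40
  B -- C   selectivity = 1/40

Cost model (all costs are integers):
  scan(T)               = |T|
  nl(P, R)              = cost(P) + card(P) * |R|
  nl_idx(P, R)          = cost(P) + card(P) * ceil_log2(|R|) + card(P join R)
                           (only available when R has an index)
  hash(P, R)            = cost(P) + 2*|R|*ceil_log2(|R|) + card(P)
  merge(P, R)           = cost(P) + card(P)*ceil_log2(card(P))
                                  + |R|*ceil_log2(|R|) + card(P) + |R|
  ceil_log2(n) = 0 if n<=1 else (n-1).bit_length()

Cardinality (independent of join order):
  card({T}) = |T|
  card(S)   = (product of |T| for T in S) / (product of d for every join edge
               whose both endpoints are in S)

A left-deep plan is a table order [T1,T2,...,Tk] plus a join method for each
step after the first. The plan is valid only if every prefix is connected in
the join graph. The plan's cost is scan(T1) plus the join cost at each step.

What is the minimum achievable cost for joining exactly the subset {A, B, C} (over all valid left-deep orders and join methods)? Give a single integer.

1680

Selinger DP over subsets of {A,B,C}:
  {B}: scan cost=400, card=400
  {A}: scan cost=40, card=40
  {C}: scan cost=20, card=20
  {AB}: card=400; try (A,hash)→1280, (A,nl_idx)→3200, (B,merge)→4320, (A,merge)→4680, (B,hash)→7280, (B,nl)→16040 …(+1); best=1280 via (A,hash)
  {BC}: card=200; try (C,hash)→1000, (C,nl_idx)→2600, (B,merge)→4140, (C,merge)→4520, (B,hash)→7240, (B,nl)→8020 …(+1); best=1000 via (C,hash)
  {ABC}: card=200; try (A,hash)→1680, (C,hash)→1880, (A,nl_idx)→2400, (A,merge)→3080, (C,nl_idx)→3480, (C,merge)→5400 …(+2); best=1680 via (A,hash)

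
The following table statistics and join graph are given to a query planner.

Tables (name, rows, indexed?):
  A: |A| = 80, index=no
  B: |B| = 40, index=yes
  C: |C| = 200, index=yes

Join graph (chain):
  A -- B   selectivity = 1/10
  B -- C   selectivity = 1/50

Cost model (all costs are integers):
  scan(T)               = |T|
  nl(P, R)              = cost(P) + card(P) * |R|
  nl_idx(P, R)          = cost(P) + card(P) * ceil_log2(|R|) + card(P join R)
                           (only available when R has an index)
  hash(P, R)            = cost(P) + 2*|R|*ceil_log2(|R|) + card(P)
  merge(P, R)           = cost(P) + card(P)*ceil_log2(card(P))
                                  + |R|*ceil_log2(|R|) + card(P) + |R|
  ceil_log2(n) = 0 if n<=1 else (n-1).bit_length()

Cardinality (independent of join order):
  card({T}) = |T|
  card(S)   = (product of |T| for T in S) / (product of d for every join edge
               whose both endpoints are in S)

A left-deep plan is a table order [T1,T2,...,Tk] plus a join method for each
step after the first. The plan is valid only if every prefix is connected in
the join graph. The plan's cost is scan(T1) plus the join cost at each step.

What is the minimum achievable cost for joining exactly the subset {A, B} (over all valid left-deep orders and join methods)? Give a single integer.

Selinger DP over subsets of {A,B}:
  {A}: scan cost=80, card=80
  {B}: scan cost=40, card=40
  {AB}: card=320; try (B,hash)→640, (B,nl_idx)→880, (A,merge)→960, (B,merge)→1000, (A,hash)→1200, (A,nl)→3240 …(+1); best=640 via (B,hash)

640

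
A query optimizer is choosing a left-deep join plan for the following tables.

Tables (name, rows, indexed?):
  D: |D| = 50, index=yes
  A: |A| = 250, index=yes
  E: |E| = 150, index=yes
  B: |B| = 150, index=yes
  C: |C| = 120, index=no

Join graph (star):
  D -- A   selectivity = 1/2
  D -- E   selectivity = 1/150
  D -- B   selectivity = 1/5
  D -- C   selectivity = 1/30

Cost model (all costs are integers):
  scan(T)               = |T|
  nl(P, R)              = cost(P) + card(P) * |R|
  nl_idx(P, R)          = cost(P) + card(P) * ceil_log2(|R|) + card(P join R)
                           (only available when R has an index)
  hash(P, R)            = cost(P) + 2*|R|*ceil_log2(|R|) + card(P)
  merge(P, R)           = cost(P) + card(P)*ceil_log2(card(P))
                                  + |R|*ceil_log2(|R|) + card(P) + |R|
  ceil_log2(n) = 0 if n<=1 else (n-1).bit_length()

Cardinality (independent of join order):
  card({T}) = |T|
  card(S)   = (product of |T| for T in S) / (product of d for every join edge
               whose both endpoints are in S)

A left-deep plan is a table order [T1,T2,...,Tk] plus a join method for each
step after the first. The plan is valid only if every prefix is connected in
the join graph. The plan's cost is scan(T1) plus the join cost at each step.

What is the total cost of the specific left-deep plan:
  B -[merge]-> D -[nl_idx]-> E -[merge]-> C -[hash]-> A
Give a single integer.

44310

step 1: scan B: cost=150, card=150
step 2: join D via merge
    card(P join D) = 150*50/(5) = 1500
    cost = 150 + 150*8 + 50*6 + 150 + 50 = 1850
step 3: join E via nl_idx
    card(P join E) = 1500*150/(150) = 1500
    cost = 1850 + 1500*8 + 1500 = 15350
step 4: join C via merge
    card(P join C) = 1500*120/(30) = 6000
    cost = 15350 + 1500*11 + 120*7 + 1500 + 120 = 34310
step 5: join A via hash
    card(P join A) = 6000*250/(2) = 750000
    cost = 34310 + 2*250*8 + 6000 = 44310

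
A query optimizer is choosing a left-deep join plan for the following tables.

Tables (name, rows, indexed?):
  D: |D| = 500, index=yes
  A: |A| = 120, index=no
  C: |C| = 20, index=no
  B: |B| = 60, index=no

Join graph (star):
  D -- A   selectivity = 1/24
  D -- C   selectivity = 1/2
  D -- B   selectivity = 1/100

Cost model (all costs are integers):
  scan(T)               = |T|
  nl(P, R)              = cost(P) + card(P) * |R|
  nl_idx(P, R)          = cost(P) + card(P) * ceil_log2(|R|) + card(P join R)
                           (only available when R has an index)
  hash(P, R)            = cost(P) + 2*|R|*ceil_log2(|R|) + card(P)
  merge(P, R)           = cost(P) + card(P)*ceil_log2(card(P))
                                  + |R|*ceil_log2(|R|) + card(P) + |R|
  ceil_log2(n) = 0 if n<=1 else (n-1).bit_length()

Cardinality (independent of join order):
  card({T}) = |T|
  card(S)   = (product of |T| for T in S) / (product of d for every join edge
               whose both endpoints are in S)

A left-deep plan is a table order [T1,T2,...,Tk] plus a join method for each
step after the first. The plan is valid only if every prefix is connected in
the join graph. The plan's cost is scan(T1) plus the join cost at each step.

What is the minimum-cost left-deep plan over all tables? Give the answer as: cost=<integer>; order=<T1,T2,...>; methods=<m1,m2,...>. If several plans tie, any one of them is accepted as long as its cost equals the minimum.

cost=4580; order=B,D,A,C; methods=nl_idx,hash,hash

Selinger DP (subsets sized 1..n):
  {D}: scan cost=500, card=500
  {A}: scan cost=120, card=120
  {C}: scan cost=20, card=20
  {B}: scan cost=60, card=60
  {AD}: card=2500; try (A,hash)→2680, (D,nl_idx)→3700, (D,merge)→6080, (A,merge)→6460, (D,hash)→9240, (D,nl)→60120 …(+1); best=2680 via (A,hash)
  {CD}: card=5000; try (C,hash)→1200, (D,merge)→5140, (D,nl_idx)→5200, (C,merge)→5620, (D,hash)→9040, (D,nl)→10020 …(+1); best=1200 via (C,hash)
  {BD}: card=300; try (D,nl_idx)→900, (B,hash)→1720, (D,merge)→5480, (B,merge)→5920, (D,hash)→9120, (D,nl)→30060 …(+1); best=900 via (D,nl_idx)
  {ACD}: card=25000; try (C,hash)→5380, (A,hash)→7880, (C,merge)→35300, (C,nl)→52680, (A,merge)→72160, (A,nl)→601200; best=5380 via (C,hash)
  {ABD}: card=1500; try (A,hash)→2880, (A,merge)→4860, (B,hash)→5900, (B,merge)→35600, (A,nl)→36900, (B,nl)→152680; best=2880 via (A,hash)
  {BCD}: card=3000; try (C,hash)→1400, (C,merge)→4020, (C,nl)→6900, (B,hash)→6920, (B,merge)→71620, (B,nl)→301200; best=1400 via (C,hash)
  {ABCD}: card=15000; try (C,hash)→4580, (A,hash)→6080, (C,merge)→21000, (B,hash)→31100, (C,nl)→32880, (A,merge)→41360 …(+3); best=4580 via (C,hash)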